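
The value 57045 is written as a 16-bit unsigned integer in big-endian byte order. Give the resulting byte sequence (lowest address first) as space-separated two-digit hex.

DE D5

57045 in hexadecimal, padded to 16 bits, is 0xDED5.
Split into bytes (most-significant first): DE D5.
Big-endian stores the most-significant byte at the lowest address.
So the memory order matches the most-significant-first order: DE D5.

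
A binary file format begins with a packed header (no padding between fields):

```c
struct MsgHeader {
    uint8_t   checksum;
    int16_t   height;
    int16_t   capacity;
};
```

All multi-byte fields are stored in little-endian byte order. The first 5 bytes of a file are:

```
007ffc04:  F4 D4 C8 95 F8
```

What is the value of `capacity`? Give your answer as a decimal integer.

`capacity` follows `checksum` (1 B), `height` (2 B), so it starts at offset 1 + 2 = 3 and occupies 2 bytes.
Bytes at offsets 3..4: 95 F8.
Little-endian stores the least-significant byte at the lowest address.
Reassemble most-significant byte first: F8 95 → 0xF895.
Top bit is set, so as a signed 16-bit value this is 0xF895 − 2^16 = -1899.

-1899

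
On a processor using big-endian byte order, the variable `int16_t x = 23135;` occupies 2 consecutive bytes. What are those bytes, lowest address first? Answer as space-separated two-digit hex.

5A 5F

23135 in hexadecimal, padded to 16 bits, is 0x5A5F.
Split into bytes (most-significant first): 5A 5F.
Big-endian: lowest address holds the most-significant byte.
So the memory order matches the most-significant-first order: 5A 5F.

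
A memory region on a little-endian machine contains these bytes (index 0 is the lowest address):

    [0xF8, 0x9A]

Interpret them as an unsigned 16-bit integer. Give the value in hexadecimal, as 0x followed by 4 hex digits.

In little-endian order the low byte comes first in memory.
Reassemble most-significant byte first: 9A F8 → 0x9AF8.

0x9AF8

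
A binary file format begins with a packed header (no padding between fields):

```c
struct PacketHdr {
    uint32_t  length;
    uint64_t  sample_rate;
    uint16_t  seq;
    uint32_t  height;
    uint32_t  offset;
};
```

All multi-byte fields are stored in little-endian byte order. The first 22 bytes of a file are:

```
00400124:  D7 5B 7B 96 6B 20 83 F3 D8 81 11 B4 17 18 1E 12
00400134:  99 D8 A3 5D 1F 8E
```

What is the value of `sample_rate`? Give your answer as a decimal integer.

12975294770229485675

`sample_rate` follows `length` (4 bytes), so it starts at byte offset 4 and occupies 8 bytes.
Bytes at offsets 4..11: 6B 20 83 F3 D8 81 11 B4.
In little-endian order the low byte comes first in memory.
Reassemble most-significant byte first: B4 11 81 D8 F3 83 20 6B → 0xB41181D8F383206B.
0xB41181D8F383206B = 12975294770229485675.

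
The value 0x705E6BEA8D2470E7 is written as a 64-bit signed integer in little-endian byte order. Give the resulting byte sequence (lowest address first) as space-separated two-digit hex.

E7 70 24 8D EA 6B 5E 70

Split into bytes (most-significant first): 70 5E 6B EA 8D 24 70 E7.
Little-endian stores the least-significant byte at the lowest address.
So at ascending addresses the bytes are E7 70 24 8D EA 6B 5E 70.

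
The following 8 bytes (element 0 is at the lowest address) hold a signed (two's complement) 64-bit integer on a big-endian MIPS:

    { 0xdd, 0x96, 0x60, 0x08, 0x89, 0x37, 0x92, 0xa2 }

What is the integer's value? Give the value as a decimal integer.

Big-endian stores the most-significant byte at the lowest address.
The bytes are already most-significant first: 0xDD966008893792A2.
Top bit is set, so as a signed 64-bit value this is 0xDD966008893792A2 − 2^64 = -2479688955042753886.

-2479688955042753886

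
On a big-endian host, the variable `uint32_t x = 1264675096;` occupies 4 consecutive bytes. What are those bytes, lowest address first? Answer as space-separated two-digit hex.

1264675096 in hexadecimal, padded to 32 bits, is 0x4B616918.
Split into bytes (most-significant first): 4B 61 69 18.
Big-endian: lowest address holds the most-significant byte.
So the memory order matches the most-significant-first order: 4B 61 69 18.

4B 61 69 18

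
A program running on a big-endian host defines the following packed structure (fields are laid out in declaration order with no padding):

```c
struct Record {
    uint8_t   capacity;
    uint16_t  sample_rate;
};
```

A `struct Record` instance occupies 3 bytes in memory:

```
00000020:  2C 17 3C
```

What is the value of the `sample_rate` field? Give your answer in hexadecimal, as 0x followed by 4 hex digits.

`sample_rate` follows `capacity` (1 byte), so it starts at byte offset 1 and occupies 2 bytes.
Bytes at offsets 1..2: 17 3C.
Big-endian stores the most-significant byte at the lowest address.
The bytes are already most-significant first: 0x173C.

0x173C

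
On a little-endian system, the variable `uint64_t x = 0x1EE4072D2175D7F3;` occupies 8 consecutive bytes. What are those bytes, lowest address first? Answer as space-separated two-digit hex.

F3 D7 75 21 2D 07 E4 1E

Split into bytes (most-significant first): 1E E4 07 2D 21 75 D7 F3.
Little-endian: lowest address holds the least-significant byte.
So at ascending addresses the bytes are F3 D7 75 21 2D 07 E4 1E.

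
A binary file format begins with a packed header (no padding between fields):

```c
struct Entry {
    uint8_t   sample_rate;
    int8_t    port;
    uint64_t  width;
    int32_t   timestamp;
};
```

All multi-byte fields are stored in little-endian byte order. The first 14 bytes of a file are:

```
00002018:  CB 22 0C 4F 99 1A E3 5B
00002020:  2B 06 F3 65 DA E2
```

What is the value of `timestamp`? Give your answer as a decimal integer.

`timestamp` follows `sample_rate` (1 B), `port` (1 B), `width` (8 B), so it starts at offset 1 + 1 + 8 = 10 and occupies 4 bytes.
Bytes at offsets 10..13: F3 65 DA E2.
Little-endian stores the least-significant byte at the lowest address.
Reassemble most-significant byte first: E2 DA 65 F3 → 0xE2DA65F3.
Top bit is set, so as a signed 32-bit value this is 0xE2DA65F3 − 2^32 = -489003533.

-489003533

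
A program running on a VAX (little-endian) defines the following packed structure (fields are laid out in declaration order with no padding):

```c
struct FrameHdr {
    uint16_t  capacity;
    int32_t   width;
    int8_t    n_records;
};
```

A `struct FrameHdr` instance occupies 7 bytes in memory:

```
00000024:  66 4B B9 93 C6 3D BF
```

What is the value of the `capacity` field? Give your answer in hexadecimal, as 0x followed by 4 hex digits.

`capacity` is the first field, at byte offset 0, occupying 2 bytes.
Bytes at offsets 0..1: 66 4B.
Little-endian: lowest address holds the least-significant byte.
Reassemble most-significant byte first: 4B 66 → 0x4B66.

0x4B66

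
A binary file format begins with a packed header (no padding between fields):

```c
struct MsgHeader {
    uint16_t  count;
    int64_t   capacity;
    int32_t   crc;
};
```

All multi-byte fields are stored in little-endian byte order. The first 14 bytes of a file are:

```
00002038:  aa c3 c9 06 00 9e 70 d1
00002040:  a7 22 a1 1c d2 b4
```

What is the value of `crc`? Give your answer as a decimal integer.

-1261298527

`crc` follows `count` (2 B), `capacity` (8 B), so it starts at offset 2 + 8 = 10 and occupies 4 bytes.
Bytes at offsets 10..13: A1 1C D2 B4.
Little-endian stores the least-significant byte at the lowest address.
Reassemble most-significant byte first: B4 D2 1C A1 → 0xB4D21CA1.
Top bit is set, so as a signed 32-bit value this is 0xB4D21CA1 − 2^32 = -1261298527.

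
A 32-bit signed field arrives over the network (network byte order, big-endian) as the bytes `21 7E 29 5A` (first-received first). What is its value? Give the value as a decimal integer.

561916250

Big-endian stores the most-significant byte at the lowest address.
The bytes are already most-significant first: 0x217E295A.
0x217E295A = 561916250.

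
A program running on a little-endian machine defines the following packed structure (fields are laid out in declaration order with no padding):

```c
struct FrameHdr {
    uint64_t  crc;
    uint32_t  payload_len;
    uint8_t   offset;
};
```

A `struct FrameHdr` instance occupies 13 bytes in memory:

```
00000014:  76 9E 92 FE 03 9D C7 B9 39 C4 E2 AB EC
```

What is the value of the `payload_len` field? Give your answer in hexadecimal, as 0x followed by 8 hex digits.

0xABE2C439

`payload_len` follows `crc` (8 bytes), so it starts at byte offset 8 and occupies 4 bytes.
Bytes at offsets 8..11: 39 C4 E2 AB.
Little-endian stores the least-significant byte at the lowest address.
Reassemble most-significant byte first: AB E2 C4 39 → 0xABE2C439.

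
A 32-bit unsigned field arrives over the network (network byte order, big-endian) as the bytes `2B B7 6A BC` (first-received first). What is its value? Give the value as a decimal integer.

733440700

Big-endian: lowest address holds the most-significant byte.
The bytes are already most-significant first: 0x2BB76ABC.
0x2BB76ABC = 733440700.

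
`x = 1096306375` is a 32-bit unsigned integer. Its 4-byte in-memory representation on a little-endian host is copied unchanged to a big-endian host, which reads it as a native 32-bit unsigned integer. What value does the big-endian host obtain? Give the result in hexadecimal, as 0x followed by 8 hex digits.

0xC74E5841

1096306375 in 32-bit hexadecimal is 0x41584EC7.
Stored little-endian, the bytes at ascending addresses are C7 4E 58 41.
Read back as big-endian, the last byte is least significant, giving 0xC74E5841.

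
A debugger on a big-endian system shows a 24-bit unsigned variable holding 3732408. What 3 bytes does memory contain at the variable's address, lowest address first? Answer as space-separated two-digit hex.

38 F3 B8

3732408 in hexadecimal, padded to 24 bits, is 0x38F3B8.
Split into bytes (most-significant first): 38 F3 B8.
Big-endian stores the most-significant byte at the lowest address.
So the memory order matches the most-significant-first order: 38 F3 B8.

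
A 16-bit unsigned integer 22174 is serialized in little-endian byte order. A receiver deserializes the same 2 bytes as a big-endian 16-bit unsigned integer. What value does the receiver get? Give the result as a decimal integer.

40534

22174 in 16-bit hexadecimal is 0x569E.
Stored little-endian, the bytes at ascending addresses are 9E 56.
Read back as big-endian, the last byte is least significant, giving 0x9E56.
0x9E56 = 40534.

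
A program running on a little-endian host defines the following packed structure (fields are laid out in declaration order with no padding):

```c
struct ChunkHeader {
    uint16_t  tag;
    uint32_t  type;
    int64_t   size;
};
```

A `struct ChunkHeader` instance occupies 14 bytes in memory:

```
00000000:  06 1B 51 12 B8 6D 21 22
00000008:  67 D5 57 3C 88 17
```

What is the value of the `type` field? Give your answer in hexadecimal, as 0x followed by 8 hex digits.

`type` follows `tag` (2 bytes), so it starts at byte offset 2 and occupies 4 bytes.
Bytes at offsets 2..5: 51 12 B8 6D.
Little-endian: lowest address holds the least-significant byte.
Reassemble most-significant byte first: 6D B8 12 51 → 0x6DB81251.

0x6DB81251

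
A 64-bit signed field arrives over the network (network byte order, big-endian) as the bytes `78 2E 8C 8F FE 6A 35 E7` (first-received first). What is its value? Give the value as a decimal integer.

8660013683556627943

Big-endian stores the most-significant byte at the lowest address.
The bytes are already most-significant first: 0x782E8C8FFE6A35E7.
0x782E8C8FFE6A35E7 = 8660013683556627943.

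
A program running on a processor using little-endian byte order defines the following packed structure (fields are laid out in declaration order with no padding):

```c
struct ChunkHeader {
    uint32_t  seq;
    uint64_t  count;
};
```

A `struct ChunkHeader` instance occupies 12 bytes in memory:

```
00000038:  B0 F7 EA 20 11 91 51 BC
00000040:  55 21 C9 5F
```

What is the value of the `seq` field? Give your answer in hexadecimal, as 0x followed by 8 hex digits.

0x20EAF7B0

`seq` is the first field, at byte offset 0, occupying 4 bytes.
Bytes at offsets 0..3: B0 F7 EA 20.
Little-endian: lowest address holds the least-significant byte.
Reassemble most-significant byte first: 20 EA F7 B0 → 0x20EAF7B0.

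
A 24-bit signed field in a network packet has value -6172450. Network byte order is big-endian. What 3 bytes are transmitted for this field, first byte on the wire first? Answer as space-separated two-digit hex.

Two's complement of -6172450 in 24 bits: 6172450 = 0x5E2F22; invert → 0xA1D0DD; add 1 → 0xA1D0DE.
Split into bytes (most-significant first): A1 D0 DE.
Big-endian stores the most-significant byte at the lowest address.
So the memory order matches the most-significant-first order: A1 D0 DE.

A1 D0 DE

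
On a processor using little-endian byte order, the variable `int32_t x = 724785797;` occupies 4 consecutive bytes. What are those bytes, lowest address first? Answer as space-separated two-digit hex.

85 5A 33 2B

724785797 in hexadecimal, padded to 32 bits, is 0x2B335A85.
Split into bytes (most-significant first): 2B 33 5A 85.
Little-endian: lowest address holds the least-significant byte.
So at ascending addresses the bytes are 85 5A 33 2B.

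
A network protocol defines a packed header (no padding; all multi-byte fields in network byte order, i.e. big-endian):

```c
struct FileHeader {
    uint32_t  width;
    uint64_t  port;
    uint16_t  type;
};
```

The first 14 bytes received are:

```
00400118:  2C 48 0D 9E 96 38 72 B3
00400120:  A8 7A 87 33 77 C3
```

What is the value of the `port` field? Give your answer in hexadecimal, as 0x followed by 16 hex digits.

`port` follows `width` (4 bytes), so it starts at byte offset 4 and occupies 8 bytes.
Bytes at offsets 4..11: 96 38 72 B3 A8 7A 87 33.
Big-endian stores the most-significant byte at the lowest address.
The bytes are already most-significant first: 0x963872B3A87A8733.

0x963872B3A87A8733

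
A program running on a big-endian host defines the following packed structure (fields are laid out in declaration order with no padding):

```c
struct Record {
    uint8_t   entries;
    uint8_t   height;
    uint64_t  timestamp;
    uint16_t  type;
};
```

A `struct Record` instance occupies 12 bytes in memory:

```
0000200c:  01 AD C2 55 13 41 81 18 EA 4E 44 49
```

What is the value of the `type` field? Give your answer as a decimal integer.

17481

`type` follows `entries` (1 B), `height` (1 B), `timestamp` (8 B), so it starts at offset 1 + 1 + 8 = 10 and occupies 2 bytes.
Bytes at offsets 10..11: 44 49.
In big-endian order the high byte comes first in memory.
The bytes are already most-significant first: 0x4449.
0x4449 = 17481.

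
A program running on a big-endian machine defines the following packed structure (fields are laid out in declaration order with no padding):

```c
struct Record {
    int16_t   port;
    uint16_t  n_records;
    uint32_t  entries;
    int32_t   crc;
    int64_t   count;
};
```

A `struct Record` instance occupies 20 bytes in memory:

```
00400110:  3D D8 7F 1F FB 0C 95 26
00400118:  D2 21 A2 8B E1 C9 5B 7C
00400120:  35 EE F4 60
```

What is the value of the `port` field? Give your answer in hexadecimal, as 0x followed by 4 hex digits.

`port` is the first field, at byte offset 0, occupying 2 bytes.
Bytes at offsets 0..1: 3D D8.
Big-endian: lowest address holds the most-significant byte.
The bytes are already most-significant first: 0x3DD8.

0x3DD8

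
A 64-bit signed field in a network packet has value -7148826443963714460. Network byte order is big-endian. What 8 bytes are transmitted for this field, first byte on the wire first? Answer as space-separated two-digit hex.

9C CA 44 39 AE 9F B4 64

Two's complement of -7148826443963714460 in 64 bits: 7148826443963714460 = 0x6335BBC651604B9C; invert → 0x9CCA4439AE9FB463; add 1 → 0x9CCA4439AE9FB464.
Split into bytes (most-significant first): 9C CA 44 39 AE 9F B4 64.
Big-endian stores the most-significant byte at the lowest address.
So the memory order matches the most-significant-first order: 9C CA 44 39 AE 9F B4 64.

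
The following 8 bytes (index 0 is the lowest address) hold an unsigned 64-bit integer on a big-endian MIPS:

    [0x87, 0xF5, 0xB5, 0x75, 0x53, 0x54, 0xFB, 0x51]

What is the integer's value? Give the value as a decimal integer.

Big-endian: lowest address holds the most-significant byte.
The bytes are already most-significant first: 0x87F5B5755354FB51.
0x87F5B5755354FB51 = 9796936079928261457.

9796936079928261457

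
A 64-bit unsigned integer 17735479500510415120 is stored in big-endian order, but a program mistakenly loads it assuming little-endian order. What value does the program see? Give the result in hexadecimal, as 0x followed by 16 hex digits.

0x1049259DA31421F6

17735479500510415120 in 64-bit hexadecimal is 0xF62114A39D254910.
Stored big-endian, the bytes at ascending addresses are F6 21 14 A3 9D 25 49 10.
Read back as little-endian, the first byte is least significant, giving 0x1049259DA31421F6.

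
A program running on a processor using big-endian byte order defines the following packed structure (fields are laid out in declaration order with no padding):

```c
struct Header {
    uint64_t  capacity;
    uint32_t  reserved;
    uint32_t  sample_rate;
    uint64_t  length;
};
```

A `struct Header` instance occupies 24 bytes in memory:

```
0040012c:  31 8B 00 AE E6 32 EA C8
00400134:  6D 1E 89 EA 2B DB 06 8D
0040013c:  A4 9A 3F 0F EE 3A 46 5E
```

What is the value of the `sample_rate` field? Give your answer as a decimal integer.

`sample_rate` follows `capacity` (8 B), `reserved` (4 B), so it starts at offset 8 + 4 = 12 and occupies 4 bytes.
Bytes at offsets 12..15: 2B DB 06 8D.
Big-endian: lowest address holds the most-significant byte.
The bytes are already most-significant first: 0x2BDB068D.
0x2BDB068D = 735774349.

735774349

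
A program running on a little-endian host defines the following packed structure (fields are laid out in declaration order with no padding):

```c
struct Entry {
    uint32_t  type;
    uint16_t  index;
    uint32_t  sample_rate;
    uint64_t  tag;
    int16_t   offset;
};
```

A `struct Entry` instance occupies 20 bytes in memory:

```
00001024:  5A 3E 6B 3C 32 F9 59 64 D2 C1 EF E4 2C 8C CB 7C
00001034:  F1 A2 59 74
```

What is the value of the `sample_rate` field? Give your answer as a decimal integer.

`sample_rate` follows `type` (4 B), `index` (2 B), so it starts at offset 4 + 2 = 6 and occupies 4 bytes.
Bytes at offsets 6..9: 59 64 D2 C1.
Little-endian stores the least-significant byte at the lowest address.
Reassemble most-significant byte first: C1 D2 64 59 → 0xC1D26459.
0xC1D26459 = 3251790937.

3251790937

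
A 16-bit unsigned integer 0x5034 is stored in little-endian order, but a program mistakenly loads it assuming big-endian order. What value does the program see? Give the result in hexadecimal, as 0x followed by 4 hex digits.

Stored little-endian, the bytes at ascending addresses are 34 50.
Read back as big-endian, the last byte is least significant, giving 0x3450.

0x3450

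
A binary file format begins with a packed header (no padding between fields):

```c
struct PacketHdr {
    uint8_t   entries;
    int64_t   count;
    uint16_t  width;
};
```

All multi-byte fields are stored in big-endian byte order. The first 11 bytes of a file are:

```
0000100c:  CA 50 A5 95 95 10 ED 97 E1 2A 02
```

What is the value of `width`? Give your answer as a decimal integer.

10754

`width` follows `entries` (1 B), `count` (8 B), so it starts at offset 1 + 8 = 9 and occupies 2 bytes.
Bytes at offsets 9..10: 2A 02.
Big-endian: lowest address holds the most-significant byte.
The bytes are already most-significant first: 0x2A02.
0x2A02 = 10754.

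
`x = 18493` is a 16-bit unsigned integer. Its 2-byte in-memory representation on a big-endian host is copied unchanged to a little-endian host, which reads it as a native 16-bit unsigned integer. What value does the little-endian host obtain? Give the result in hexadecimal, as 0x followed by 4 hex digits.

0x3D48

18493 in 16-bit hexadecimal is 0x483D.
Stored big-endian, the bytes at ascending addresses are 48 3D.
Read back as little-endian, the first byte is least significant, giving 0x3D48.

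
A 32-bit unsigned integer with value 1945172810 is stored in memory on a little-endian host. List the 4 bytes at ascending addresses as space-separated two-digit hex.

4A FB F0 73

1945172810 in hexadecimal, padded to 32 bits, is 0x73F0FB4A.
Split into bytes (most-significant first): 73 F0 FB 4A.
Little-endian stores the least-significant byte at the lowest address.
So at ascending addresses the bytes are 4A FB F0 73.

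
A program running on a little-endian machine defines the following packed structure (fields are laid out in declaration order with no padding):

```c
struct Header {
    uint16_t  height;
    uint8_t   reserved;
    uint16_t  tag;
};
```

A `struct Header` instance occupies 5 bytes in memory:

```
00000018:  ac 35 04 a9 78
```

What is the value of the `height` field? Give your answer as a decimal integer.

`height` is the first field, at byte offset 0, occupying 2 bytes.
Bytes at offsets 0..1: AC 35.
Little-endian stores the least-significant byte at the lowest address.
Reassemble most-significant byte first: 35 AC → 0x35AC.
0x35AC = 13740.

13740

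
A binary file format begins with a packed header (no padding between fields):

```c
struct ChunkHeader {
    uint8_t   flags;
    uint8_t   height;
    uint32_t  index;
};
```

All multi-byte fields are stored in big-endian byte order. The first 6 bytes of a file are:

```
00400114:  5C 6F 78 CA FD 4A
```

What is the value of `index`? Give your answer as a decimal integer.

`index` follows `flags` (1 B), `height` (1 B), so it starts at offset 1 + 1 = 2 and occupies 4 bytes.
Bytes at offsets 2..5: 78 CA FD 4A.
Big-endian: lowest address holds the most-significant byte.
The bytes are already most-significant first: 0x78CAFD4A.
0x78CAFD4A = 2026569034.

2026569034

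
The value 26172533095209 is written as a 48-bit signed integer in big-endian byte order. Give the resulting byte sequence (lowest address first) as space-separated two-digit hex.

17 CD C4 89 BB 29

26172533095209 in hexadecimal, padded to 48 bits, is 0x17CDC489BB29.
Split into bytes (most-significant first): 17 CD C4 89 BB 29.
Big-endian: lowest address holds the most-significant byte.
So the memory order matches the most-significant-first order: 17 CD C4 89 BB 29.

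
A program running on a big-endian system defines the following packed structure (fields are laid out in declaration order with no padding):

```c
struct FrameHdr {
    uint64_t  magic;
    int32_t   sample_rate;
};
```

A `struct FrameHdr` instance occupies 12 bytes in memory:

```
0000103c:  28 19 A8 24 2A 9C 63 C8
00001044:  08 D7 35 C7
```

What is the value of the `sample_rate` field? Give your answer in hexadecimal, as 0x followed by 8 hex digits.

`sample_rate` follows `magic` (8 bytes), so it starts at byte offset 8 and occupies 4 bytes.
Bytes at offsets 8..11: 08 D7 35 C7.
In big-endian order the high byte comes first in memory.
The bytes are already most-significant first: 0x08D735C7.

0x08D735C7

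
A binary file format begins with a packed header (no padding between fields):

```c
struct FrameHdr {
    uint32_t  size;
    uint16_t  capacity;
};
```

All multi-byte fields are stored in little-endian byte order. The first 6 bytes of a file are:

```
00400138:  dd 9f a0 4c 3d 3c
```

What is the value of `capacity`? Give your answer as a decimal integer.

15421

`capacity` follows `size` (4 bytes), so it starts at byte offset 4 and occupies 2 bytes.
Bytes at offsets 4..5: 3D 3C.
Little-endian: lowest address holds the least-significant byte.
Reassemble most-significant byte first: 3C 3D → 0x3C3D.
0x3C3D = 15421.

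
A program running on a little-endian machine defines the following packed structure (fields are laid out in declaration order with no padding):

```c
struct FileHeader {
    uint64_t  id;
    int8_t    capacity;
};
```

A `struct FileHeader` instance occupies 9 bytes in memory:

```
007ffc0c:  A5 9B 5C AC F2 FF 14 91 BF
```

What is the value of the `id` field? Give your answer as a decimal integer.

`id` is the first field, at byte offset 0, occupying 8 bytes.
Bytes at offsets 0..7: A5 9B 5C AC F2 FF 14 91.
Little-endian: lowest address holds the least-significant byte.
Reassemble most-significant byte first: 91 14 FF F2 AC 5C 9B A5 → 0x9114FFF2AC5C9BA5.
0x9114FFF2AC5C9BA5 = 10454262052772682661.

10454262052772682661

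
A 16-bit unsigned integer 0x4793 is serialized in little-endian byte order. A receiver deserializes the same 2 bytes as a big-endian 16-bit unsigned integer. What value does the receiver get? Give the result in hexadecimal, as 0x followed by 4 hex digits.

0x9347

Stored little-endian, the bytes at ascending addresses are 93 47.
Read back as big-endian, the last byte is least significant, giving 0x9347.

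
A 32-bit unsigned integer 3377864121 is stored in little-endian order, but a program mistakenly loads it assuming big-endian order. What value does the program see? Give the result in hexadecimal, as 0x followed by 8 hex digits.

3377864121 in 32-bit hexadecimal is 0xC9561DB9.
Stored little-endian, the bytes at ascending addresses are B9 1D 56 C9.
Read back as big-endian, the last byte is least significant, giving 0xB91D56C9.

0xB91D56C9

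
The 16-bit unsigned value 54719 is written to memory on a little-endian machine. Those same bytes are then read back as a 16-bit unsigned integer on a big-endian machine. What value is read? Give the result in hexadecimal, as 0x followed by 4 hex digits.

54719 in 16-bit hexadecimal is 0xD5BF.
Stored little-endian, the bytes at ascending addresses are BF D5.
Read back as big-endian, the last byte is least significant, giving 0xBFD5.

0xBFD5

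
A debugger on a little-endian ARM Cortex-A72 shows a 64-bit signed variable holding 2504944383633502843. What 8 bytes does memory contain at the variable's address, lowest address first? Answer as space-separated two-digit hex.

2504944383633502843 in hexadecimal, padded to 64 bits, is 0x22C359A52895B27B.
Split into bytes (most-significant first): 22 C3 59 A5 28 95 B2 7B.
Little-endian stores the least-significant byte at the lowest address.
So at ascending addresses the bytes are 7B B2 95 28 A5 59 C3 22.

7B B2 95 28 A5 59 C3 22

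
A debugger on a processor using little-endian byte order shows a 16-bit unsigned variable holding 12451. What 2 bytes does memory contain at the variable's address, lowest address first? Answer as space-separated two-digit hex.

12451 in hexadecimal, padded to 16 bits, is 0x30A3.
Split into bytes (most-significant first): 30 A3.
Little-endian stores the least-significant byte at the lowest address.
So at ascending addresses the bytes are A3 30.

A3 30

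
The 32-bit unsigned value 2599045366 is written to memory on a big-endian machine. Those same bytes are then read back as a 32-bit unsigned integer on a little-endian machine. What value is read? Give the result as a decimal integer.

2599045366 in 32-bit hexadecimal is 0x9AEA48F6.
Stored big-endian, the bytes at ascending addresses are 9A EA 48 F6.
Read back as little-endian, the first byte is least significant, giving 0xF648EA9A.
0xF648EA9A = 4131973786.

4131973786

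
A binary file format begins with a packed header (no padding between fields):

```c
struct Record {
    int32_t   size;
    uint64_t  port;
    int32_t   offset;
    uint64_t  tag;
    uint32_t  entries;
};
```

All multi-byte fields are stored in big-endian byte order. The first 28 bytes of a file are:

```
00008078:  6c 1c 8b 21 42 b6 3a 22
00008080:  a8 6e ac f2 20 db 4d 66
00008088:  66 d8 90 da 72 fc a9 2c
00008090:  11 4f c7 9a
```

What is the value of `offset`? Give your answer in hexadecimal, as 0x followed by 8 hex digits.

0x20DB4D66

`offset` follows `size` (4 B), `port` (8 B), so it starts at offset 4 + 8 = 12 and occupies 4 bytes.
Bytes at offsets 12..15: 20 DB 4D 66.
Big-endian: lowest address holds the most-significant byte.
The bytes are already most-significant first: 0x20DB4D66.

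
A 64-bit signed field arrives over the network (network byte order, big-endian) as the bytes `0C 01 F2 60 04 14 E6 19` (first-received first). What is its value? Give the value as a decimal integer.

Big-endian: lowest address holds the most-significant byte.
The bytes are already most-significant first: 0x0C01F2600414E619.
0x0C01F2600414E619 = 865239097631106585.

865239097631106585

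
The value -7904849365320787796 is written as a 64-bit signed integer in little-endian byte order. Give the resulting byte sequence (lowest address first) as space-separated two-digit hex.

Two's complement of -7904849365320787796 in 64 bits: 7904849365320787796 = 0x6DB3AA9DB6EAE754; invert → 0x924C5562491518AB; add 1 → 0x924C5562491518AC.
Split into bytes (most-significant first): 92 4C 55 62 49 15 18 AC.
In little-endian order the low byte comes first in memory.
So at ascending addresses the bytes are AC 18 15 49 62 55 4C 92.

AC 18 15 49 62 55 4C 92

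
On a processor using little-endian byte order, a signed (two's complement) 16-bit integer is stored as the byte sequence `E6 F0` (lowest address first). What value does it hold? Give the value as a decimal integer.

-3866

In little-endian order the low byte comes first in memory.
Reassemble most-significant byte first: F0 E6 → 0xF0E6.
Top bit is set, so as a signed 16-bit value this is 0xF0E6 − 2^16 = -3866.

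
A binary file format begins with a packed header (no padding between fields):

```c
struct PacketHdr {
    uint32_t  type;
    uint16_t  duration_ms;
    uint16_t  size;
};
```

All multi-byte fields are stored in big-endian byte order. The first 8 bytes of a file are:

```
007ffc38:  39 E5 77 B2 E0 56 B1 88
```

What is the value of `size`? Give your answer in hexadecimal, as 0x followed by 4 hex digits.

0xB188

`size` follows `type` (4 B), `duration_ms` (2 B), so it starts at offset 4 + 2 = 6 and occupies 2 bytes.
Bytes at offsets 6..7: B1 88.
Big-endian stores the most-significant byte at the lowest address.
The bytes are already most-significant first: 0xB188.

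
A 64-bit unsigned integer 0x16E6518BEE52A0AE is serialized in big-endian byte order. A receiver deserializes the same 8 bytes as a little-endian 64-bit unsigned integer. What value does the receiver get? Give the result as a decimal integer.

Stored big-endian, the bytes at ascending addresses are 16 E6 51 8B EE 52 A0 AE.
Read back as little-endian, the first byte is least significant, giving 0xAEA052EE8B51E616.
0xAEA052EE8B51E616 = 12583148543366260246.

12583148543366260246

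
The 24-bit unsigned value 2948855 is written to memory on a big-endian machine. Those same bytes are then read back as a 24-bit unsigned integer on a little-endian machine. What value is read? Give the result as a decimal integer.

16252460

2948855 in 24-bit hexadecimal is 0x2CFEF7.
Stored big-endian, the bytes at ascending addresses are 2C FE F7.
Read back as little-endian, the first byte is least significant, giving 0xF7FE2C.
0xF7FE2C = 16252460.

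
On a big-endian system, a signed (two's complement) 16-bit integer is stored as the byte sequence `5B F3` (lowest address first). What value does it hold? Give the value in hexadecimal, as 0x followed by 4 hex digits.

0x5BF3

Big-endian stores the most-significant byte at the lowest address.
The bytes are already most-significant first: 0x5BF3.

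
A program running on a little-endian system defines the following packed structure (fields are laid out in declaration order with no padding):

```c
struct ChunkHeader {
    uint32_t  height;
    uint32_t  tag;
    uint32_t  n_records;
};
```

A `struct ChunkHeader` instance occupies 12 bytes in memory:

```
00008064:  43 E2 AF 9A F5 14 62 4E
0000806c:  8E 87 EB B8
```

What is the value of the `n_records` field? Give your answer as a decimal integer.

3102443406

`n_records` follows `height` (4 B), `tag` (4 B), so it starts at offset 4 + 4 = 8 and occupies 4 bytes.
Bytes at offsets 8..11: 8E 87 EB B8.
Little-endian: lowest address holds the least-significant byte.
Reassemble most-significant byte first: B8 EB 87 8E → 0xB8EB878E.
0xB8EB878E = 3102443406.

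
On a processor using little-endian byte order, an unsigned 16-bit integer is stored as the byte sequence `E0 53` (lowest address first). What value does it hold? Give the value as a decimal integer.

21472

In little-endian order the low byte comes first in memory.
Reassemble most-significant byte first: 53 E0 → 0x53E0.
0x53E0 = 21472.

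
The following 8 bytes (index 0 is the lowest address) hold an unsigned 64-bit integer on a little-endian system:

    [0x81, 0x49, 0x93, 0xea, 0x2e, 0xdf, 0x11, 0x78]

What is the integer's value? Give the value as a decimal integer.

8651941751752444289

Little-endian stores the least-significant byte at the lowest address.
Reassemble most-significant byte first: 78 11 DF 2E EA 93 49 81 → 0x7811DF2EEA934981.
0x7811DF2EEA934981 = 8651941751752444289.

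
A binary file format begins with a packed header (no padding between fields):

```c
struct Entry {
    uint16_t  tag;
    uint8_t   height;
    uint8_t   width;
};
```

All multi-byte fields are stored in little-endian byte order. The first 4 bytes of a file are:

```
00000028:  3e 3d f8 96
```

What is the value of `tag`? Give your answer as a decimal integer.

15678

`tag` is the first field, at byte offset 0, occupying 2 bytes.
Bytes at offsets 0..1: 3E 3D.
Little-endian: lowest address holds the least-significant byte.
Reassemble most-significant byte first: 3D 3E → 0x3D3E.
0x3D3E = 15678.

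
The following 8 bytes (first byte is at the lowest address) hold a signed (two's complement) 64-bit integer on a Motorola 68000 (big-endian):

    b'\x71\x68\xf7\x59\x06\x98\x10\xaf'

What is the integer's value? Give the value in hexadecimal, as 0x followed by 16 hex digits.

0x7168F759069810AF

In big-endian order the high byte comes first in memory.
The bytes are already most-significant first: 0x7168F759069810AF.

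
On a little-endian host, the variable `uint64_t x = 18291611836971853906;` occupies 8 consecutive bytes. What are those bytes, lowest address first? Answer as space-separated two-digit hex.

52 A8 09 78 0D DC D8 FD

18291611836971853906 in hexadecimal, padded to 64 bits, is 0xFDD8DC0D7809A852.
Split into bytes (most-significant first): FD D8 DC 0D 78 09 A8 52.
Little-endian stores the least-significant byte at the lowest address.
So at ascending addresses the bytes are 52 A8 09 78 0D DC D8 FD.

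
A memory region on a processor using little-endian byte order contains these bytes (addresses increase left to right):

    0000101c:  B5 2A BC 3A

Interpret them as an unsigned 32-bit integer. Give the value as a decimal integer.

In little-endian order the low byte comes first in memory.
Reassemble most-significant byte first: 3A BC 2A B5 → 0x3ABC2AB5.
0x3ABC2AB5 = 985410229.

985410229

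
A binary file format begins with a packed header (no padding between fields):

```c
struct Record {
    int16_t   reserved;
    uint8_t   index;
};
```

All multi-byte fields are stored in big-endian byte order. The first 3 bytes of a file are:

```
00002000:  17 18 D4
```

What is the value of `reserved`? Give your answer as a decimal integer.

`reserved` is the first field, at byte offset 0, occupying 2 bytes.
Bytes at offsets 0..1: 17 18.
Big-endian stores the most-significant byte at the lowest address.
The bytes are already most-significant first: 0x1718.
0x1718 = 5912.

5912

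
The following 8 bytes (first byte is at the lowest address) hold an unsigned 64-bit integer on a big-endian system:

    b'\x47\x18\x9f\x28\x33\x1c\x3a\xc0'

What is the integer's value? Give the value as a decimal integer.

5123019571138935488

In big-endian order the high byte comes first in memory.
The bytes are already most-significant first: 0x47189F28331C3AC0.
0x47189F28331C3AC0 = 5123019571138935488.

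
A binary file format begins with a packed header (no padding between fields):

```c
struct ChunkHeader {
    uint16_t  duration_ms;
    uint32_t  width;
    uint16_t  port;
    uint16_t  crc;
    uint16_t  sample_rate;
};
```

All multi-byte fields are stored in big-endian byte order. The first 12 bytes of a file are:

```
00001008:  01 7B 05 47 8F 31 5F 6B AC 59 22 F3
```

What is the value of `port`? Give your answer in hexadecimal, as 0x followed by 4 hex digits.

0x5F6B

`port` follows `duration_ms` (2 B), `width` (4 B), so it starts at offset 2 + 4 = 6 and occupies 2 bytes.
Bytes at offsets 6..7: 5F 6B.
In big-endian order the high byte comes first in memory.
The bytes are already most-significant first: 0x5F6B.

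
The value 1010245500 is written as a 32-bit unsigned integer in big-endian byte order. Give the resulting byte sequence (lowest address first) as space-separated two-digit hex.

3C 37 1F 7C

1010245500 in hexadecimal, padded to 32 bits, is 0x3C371F7C.
Split into bytes (most-significant first): 3C 37 1F 7C.
Big-endian: lowest address holds the most-significant byte.
So the memory order matches the most-significant-first order: 3C 37 1F 7C.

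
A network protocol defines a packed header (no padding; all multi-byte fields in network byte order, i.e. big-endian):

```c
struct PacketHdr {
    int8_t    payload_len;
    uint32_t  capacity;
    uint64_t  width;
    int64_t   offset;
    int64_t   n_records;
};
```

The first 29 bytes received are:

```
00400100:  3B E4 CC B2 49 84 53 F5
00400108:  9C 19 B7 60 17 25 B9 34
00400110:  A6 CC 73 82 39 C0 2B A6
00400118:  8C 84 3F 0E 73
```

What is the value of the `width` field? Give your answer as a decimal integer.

`width` follows `payload_len` (1 B), `capacity` (4 B), so it starts at offset 1 + 4 = 5 and occupies 8 bytes.
Bytes at offsets 5..12: 84 53 F5 9C 19 B7 60 17.
Big-endian: lowest address holds the most-significant byte.
The bytes are already most-significant first: 0x8453F59C19B76017.
0x8453F59C19B76017 = 9535234886868623383.

9535234886868623383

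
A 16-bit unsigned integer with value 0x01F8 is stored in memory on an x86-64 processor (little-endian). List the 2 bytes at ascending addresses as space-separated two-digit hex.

F8 01

Split into bytes (most-significant first): 01 F8.
In little-endian order the low byte comes first in memory.
So at ascending addresses the bytes are F8 01.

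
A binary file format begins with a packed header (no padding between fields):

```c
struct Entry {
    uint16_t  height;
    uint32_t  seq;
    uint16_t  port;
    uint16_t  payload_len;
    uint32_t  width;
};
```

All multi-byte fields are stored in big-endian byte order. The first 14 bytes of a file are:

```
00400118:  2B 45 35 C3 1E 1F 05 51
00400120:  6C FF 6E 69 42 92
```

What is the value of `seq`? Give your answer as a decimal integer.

`seq` follows `height` (2 bytes), so it starts at byte offset 2 and occupies 4 bytes.
Bytes at offsets 2..5: 35 C3 1E 1F.
Big-endian: lowest address holds the most-significant byte.
The bytes are already most-significant first: 0x35C31E1F.
0x35C31E1F = 901979679.

901979679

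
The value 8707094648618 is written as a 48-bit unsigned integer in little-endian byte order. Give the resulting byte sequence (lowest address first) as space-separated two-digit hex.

8707094648618 in hexadecimal, padded to 48 bits, is 0x07EB4748972A.
Split into bytes (most-significant first): 07 EB 47 48 97 2A.
Little-endian stores the least-significant byte at the lowest address.
So at ascending addresses the bytes are 2A 97 48 47 EB 07.

2A 97 48 47 EB 07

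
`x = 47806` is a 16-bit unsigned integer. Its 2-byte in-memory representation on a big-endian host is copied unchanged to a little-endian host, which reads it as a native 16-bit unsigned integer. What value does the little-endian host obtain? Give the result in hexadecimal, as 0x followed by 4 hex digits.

0xBEBA

47806 in 16-bit hexadecimal is 0xBABE.
Stored big-endian, the bytes at ascending addresses are BA BE.
Read back as little-endian, the first byte is least significant, giving 0xBEBA.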